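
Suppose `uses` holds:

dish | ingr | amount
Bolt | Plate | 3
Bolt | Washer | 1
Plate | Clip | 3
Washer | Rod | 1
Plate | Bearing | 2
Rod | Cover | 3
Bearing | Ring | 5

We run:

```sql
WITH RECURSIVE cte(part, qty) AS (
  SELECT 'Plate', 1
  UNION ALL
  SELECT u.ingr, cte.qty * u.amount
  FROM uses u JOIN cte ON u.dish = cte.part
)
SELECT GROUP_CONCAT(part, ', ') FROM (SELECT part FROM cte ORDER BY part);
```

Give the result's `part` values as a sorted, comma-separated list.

Base: (Plate, qty=1).
Iteration 1: components of {Plate} -> Bearing = 1*2 = 2, Clip = 1*3 = 3.
Iteration 2: components of {Bearing,Clip} -> Ring = 2*5 = 10.
Iteration 3: no further components; recursion stops.

Bearing, Clip, Plate, Ring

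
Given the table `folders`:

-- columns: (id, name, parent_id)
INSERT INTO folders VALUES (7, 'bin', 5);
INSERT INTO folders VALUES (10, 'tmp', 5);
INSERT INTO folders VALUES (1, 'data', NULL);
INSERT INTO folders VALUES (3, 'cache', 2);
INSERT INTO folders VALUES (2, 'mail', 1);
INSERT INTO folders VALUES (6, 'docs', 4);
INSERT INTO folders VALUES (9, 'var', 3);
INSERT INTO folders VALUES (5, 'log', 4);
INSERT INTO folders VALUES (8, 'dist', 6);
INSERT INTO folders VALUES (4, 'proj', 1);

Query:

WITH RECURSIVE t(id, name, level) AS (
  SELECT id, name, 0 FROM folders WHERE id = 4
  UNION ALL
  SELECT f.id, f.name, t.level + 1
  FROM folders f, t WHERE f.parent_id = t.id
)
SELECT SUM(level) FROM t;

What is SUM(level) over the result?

8

Base: id=4 (proj) at level 0.
Iteration 1: rows with parent_id in {4} -> log (id 5, level 1), docs (id 6, level 1).
Iteration 2: rows with parent_id in {5,6} -> bin (id 7, level 2), dist (id 8, level 2), tmp (id 10, level 2).
Iteration 3: no rows with parent_id in {7,8,10}; recursion stops.
SUM(level) = 0 + 1 + 1 + 2 + 2 + 2 = 8.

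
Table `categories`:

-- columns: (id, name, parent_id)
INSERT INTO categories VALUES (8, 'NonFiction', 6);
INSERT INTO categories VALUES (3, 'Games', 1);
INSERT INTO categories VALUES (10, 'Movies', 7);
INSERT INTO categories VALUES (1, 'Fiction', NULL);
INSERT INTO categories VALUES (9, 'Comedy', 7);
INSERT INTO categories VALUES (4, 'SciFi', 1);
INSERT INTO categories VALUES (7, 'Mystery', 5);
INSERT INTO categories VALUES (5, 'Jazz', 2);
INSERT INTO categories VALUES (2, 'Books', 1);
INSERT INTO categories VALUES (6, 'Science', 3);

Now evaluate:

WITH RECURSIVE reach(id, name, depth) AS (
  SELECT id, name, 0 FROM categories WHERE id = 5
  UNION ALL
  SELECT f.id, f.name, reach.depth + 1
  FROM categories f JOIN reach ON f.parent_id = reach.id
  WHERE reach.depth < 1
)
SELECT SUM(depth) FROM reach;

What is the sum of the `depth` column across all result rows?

1

Base: id=5 (Jazz) at depth 0.
Iteration 1: rows with parent_id in {5} -> Mystery (id 7, depth 1).
Iteration 2: depth < 1 fails for all current rows; recursion stops.
SUM(depth) = 0 + 1 = 1.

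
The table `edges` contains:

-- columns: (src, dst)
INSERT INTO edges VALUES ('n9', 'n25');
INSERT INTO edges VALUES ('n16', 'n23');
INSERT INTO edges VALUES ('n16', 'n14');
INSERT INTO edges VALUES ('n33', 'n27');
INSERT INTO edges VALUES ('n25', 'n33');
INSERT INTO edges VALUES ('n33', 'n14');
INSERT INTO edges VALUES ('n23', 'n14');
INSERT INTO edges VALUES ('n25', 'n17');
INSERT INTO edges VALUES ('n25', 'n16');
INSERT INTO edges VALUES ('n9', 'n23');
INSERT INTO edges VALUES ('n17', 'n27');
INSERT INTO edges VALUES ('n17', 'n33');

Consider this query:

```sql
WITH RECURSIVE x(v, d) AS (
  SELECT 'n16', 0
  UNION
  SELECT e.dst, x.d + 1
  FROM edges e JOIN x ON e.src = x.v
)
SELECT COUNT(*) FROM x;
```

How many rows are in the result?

Base: (n16, d=0).
Iteration 1: edges from {n16} -> (n14, d=1), (n23, d=1).
Iteration 2: edges from {n14,n23} -> (n14, d=2).
Iteration 3: no outgoing edges from {n14}; recursion stops.
Total rows emitted: 4.

4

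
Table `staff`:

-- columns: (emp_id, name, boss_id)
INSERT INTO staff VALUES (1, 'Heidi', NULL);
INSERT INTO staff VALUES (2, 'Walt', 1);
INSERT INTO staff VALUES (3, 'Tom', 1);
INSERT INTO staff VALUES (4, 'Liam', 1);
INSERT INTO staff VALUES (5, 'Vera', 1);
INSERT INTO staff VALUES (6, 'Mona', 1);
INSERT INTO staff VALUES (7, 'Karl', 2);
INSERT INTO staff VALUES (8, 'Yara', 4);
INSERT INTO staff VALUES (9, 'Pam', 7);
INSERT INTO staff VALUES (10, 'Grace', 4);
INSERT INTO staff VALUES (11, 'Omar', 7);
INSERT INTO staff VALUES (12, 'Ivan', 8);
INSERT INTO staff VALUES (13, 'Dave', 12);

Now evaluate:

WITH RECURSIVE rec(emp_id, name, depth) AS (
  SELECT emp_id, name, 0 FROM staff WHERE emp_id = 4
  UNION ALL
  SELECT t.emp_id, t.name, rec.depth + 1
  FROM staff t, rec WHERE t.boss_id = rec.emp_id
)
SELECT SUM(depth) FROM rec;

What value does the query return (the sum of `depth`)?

Base: emp_id=4 (Liam) at depth 0.
Iteration 1: rows with boss_id in {4} -> Yara (id 8, depth 1), Grace (id 10, depth 1).
Iteration 2: rows with boss_id in {8,10} -> Ivan (id 12, depth 2).
Iteration 3: rows with boss_id in {12} -> Dave (id 13, depth 3).
Iteration 4: no rows with boss_id in {13}; recursion stops.
SUM(depth) = 0 + 1 + 1 + 2 + 3 = 7.

7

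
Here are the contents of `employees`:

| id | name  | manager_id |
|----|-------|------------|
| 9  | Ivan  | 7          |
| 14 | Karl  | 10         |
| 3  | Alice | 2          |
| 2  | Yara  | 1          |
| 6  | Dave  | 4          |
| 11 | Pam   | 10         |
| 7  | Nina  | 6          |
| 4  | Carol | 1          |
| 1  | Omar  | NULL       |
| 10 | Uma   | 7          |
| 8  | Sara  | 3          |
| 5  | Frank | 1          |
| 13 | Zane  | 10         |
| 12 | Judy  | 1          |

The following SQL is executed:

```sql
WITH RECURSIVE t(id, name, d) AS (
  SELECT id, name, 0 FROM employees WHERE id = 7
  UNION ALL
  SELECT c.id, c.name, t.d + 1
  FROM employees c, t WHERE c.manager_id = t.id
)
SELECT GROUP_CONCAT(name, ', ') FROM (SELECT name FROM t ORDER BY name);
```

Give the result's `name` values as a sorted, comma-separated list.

Ivan, Karl, Nina, Pam, Uma, Zane

Base: id=7 (Nina) at d 0.
Iteration 1: rows with manager_id in {7} -> Ivan (id 9, d 1), Uma (id 10, d 1).
Iteration 2: rows with manager_id in {9,10} -> Pam (id 11, d 2), Zane (id 13, d 2), Karl (id 14, d 2).
Iteration 3: no rows with manager_id in {11,13,14}; recursion stops.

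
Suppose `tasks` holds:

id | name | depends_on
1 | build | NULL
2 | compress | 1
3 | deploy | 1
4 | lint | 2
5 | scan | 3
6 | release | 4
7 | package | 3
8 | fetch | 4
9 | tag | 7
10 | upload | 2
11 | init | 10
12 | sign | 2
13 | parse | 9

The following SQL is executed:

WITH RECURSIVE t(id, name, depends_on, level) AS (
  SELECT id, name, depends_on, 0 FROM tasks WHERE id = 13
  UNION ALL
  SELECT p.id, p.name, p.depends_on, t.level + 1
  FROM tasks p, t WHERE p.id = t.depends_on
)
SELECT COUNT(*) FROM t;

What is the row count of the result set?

5

Base: id=13 (parse), depends_on=9, level 0.
Iteration 1: join on id=9 -> tag (id 9, depends_on=7, level 1).
Iteration 2: join on id=7 -> package (id 7, depends_on=3, level 2).
Iteration 3: join on id=3 -> deploy (id 3, depends_on=1, level 3).
Iteration 4: join on id=1 -> build (id 1, depends_on=NULL, level 4).
Iteration 5: depends_on is NULL; no match; recursion stops.
Total rows emitted: 5.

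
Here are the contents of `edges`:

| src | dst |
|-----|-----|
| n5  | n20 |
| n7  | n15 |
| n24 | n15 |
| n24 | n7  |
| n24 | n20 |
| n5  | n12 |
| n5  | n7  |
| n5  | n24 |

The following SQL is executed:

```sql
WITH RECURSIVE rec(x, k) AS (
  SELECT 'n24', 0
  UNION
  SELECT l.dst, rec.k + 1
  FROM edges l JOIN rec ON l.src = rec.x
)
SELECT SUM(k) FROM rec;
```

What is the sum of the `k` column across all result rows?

Base: (n24, k=0).
Iteration 1: edges from {n24} -> (n15, k=1), (n20, k=1), (n7, k=1).
Iteration 2: edges from {n15,n20,n7} -> (n15, k=2).
Iteration 3: no outgoing edges from {n15}; recursion stops.
SUM(k) = 0 + 1 + 1 + 1 + 2 = 5.

5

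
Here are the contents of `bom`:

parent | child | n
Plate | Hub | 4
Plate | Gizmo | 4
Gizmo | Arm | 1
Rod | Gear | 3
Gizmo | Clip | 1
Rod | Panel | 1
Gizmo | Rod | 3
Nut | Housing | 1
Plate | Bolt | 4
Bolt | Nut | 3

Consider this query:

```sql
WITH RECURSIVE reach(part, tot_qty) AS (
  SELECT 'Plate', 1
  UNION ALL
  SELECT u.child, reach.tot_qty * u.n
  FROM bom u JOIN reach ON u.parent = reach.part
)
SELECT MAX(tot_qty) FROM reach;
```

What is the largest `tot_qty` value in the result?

36

Base: (Plate, tot_qty=1).
Iteration 1: components of {Plate} -> Bolt = 1*4 = 4, Gizmo = 1*4 = 4, Hub = 1*4 = 4.
Iteration 2: components of {Bolt,Gizmo,Hub} -> Arm = 4*1 = 4, Clip = 4*1 = 4, Nut = 4*3 = 12, Rod = 4*3 = 12.
Iteration 3: components of {Arm,Clip,Nut,Rod} -> Gear = 12*3 = 36, Housing = 12*1 = 12, Panel = 12*1 = 12.
Iteration 4: no further components; recursion stops.
tot_qty values: 1, 4, 4, 4, 4, 4, 12, 12, 36, 12, 12; the maximum is 36.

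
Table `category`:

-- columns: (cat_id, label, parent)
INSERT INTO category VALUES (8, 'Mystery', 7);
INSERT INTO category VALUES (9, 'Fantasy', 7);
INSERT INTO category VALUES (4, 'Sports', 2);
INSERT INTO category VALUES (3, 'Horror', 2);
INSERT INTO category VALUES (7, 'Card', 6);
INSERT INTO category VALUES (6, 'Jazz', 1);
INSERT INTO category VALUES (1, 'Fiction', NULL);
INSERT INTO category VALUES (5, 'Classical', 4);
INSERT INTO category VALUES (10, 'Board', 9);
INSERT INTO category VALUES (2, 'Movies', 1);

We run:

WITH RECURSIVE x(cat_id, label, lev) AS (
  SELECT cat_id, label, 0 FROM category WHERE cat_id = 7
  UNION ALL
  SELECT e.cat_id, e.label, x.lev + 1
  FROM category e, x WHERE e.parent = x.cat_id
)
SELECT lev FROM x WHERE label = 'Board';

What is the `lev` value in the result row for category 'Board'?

2

Base: cat_id=7 (Card) at lev 0.
Iteration 1: rows with parent in {7} -> Mystery (id 8, lev 1), Fantasy (id 9, lev 1).
Iteration 2: rows with parent in {8,9} -> Board (id 10, lev 2).
Iteration 3: no rows with parent in {10}; recursion stops.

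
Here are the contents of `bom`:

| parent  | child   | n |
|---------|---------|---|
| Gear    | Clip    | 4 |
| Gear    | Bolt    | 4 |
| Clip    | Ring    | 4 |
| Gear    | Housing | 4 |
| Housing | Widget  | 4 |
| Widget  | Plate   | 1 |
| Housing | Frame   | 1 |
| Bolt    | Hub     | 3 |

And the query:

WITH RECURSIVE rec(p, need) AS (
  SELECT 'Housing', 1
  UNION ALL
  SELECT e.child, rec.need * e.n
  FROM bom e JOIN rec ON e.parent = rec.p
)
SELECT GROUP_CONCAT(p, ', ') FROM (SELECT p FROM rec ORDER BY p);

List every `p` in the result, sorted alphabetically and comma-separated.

Frame, Housing, Plate, Widget

Base: (Housing, need=1).
Iteration 1: components of {Housing} -> Frame = 1*1 = 1, Widget = 1*4 = 4.
Iteration 2: components of {Frame,Widget} -> Plate = 4*1 = 4.
Iteration 3: no further components; recursion stops.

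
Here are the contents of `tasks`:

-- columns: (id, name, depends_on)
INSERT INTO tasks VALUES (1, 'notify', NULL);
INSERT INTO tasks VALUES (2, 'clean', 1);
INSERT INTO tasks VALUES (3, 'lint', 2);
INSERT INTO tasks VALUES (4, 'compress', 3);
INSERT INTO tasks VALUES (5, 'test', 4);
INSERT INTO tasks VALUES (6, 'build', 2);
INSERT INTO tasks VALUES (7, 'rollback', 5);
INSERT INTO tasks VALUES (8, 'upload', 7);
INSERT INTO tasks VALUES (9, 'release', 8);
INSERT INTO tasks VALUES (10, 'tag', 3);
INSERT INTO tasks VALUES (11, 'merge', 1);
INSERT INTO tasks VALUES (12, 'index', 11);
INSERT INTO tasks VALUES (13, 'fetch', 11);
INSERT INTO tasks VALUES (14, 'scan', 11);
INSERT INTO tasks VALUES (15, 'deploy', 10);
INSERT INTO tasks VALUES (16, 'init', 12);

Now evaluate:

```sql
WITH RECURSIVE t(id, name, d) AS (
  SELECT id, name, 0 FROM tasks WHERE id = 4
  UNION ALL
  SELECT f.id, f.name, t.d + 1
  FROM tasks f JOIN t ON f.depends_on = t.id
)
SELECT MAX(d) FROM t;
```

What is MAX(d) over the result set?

4

Base: id=4 (compress) at d 0.
Iteration 1: rows with depends_on in {4} -> test (id 5, d 1).
Iteration 2: rows with depends_on in {5} -> rollback (id 7, d 2).
Iteration 3: rows with depends_on in {7} -> upload (id 8, d 3).
Iteration 4: rows with depends_on in {8} -> release (id 9, d 4).
Iteration 5: no rows with depends_on in {9}; recursion stops.
d values: 0, 1, 2, 3, 4; the maximum is 4.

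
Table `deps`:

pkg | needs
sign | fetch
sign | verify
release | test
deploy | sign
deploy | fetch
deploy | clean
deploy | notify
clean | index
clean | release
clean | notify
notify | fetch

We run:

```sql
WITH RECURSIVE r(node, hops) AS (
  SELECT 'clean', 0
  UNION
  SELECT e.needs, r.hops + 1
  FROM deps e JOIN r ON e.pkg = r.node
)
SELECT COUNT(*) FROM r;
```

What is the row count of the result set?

Base: (clean, hops=0).
Iteration 1: edges from {clean} -> (index, hops=1), (notify, hops=1), (release, hops=1).
Iteration 2: edges from {index,notify,release} -> (fetch, hops=2), (test, hops=2).
Iteration 3: no outgoing edges from {fetch,test}; recursion stops.
Total rows emitted: 6.

6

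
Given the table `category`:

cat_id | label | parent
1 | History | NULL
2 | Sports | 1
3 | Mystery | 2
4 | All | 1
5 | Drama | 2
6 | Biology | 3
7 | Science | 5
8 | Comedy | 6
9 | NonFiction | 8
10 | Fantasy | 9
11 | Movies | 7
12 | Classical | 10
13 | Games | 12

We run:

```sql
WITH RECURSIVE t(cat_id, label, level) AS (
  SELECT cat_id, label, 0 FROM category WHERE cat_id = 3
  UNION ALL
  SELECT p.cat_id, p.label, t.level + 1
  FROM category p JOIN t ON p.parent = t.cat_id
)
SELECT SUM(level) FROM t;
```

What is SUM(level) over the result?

21

Base: cat_id=3 (Mystery) at level 0.
Iteration 1: rows with parent in {3} -> Biology (id 6, level 1).
Iteration 2: rows with parent in {6} -> Comedy (id 8, level 2).
Iteration 3: rows with parent in {8} -> NonFiction (id 9, level 3).
Iteration 4: rows with parent in {9} -> Fantasy (id 10, level 4).
Iteration 5: rows with parent in {10} -> Classical (id 12, level 5).
Iteration 6: rows with parent in {12} -> Games (id 13, level 6).
Iteration 7: no rows with parent in {13}; recursion stops.
SUM(level) = 0 + 1 + 2 + 3 + 4 + 5 + 6 = 21.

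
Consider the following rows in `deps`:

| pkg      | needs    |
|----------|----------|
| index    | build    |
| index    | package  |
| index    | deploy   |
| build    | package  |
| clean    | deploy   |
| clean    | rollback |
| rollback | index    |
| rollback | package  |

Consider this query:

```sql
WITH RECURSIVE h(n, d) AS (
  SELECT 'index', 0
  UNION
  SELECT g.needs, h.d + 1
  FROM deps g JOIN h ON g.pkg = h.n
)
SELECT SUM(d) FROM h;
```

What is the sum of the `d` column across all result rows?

5

Base: (index, d=0).
Iteration 1: edges from {index} -> (build, d=1), (deploy, d=1), (package, d=1).
Iteration 2: edges from {build,deploy,package} -> (package, d=2).
Iteration 3: no outgoing edges from {package}; recursion stops.
SUM(d) = 0 + 1 + 1 + 1 + 2 = 5.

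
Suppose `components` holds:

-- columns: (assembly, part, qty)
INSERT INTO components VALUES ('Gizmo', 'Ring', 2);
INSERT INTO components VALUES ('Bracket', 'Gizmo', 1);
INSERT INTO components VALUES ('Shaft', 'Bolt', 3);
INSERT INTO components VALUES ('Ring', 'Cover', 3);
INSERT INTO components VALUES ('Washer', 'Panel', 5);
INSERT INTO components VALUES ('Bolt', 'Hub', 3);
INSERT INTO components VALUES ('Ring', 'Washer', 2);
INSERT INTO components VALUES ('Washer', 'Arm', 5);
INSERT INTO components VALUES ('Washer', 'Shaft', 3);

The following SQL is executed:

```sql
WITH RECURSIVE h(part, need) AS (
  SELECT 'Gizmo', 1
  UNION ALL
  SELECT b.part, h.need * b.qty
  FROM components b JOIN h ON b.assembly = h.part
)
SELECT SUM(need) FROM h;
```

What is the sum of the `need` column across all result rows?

Base: (Gizmo, need=1).
Iteration 1: components of {Gizmo} -> Ring = 1*2 = 2.
Iteration 2: components of {Ring} -> Cover = 2*3 = 6, Washer = 2*2 = 4.
Iteration 3: components of {Cover,Washer} -> Arm = 4*5 = 20, Panel = 4*5 = 20, Shaft = 4*3 = 12.
Iteration 4: components of {Arm,Panel,Shaft} -> Bolt = 12*3 = 36.
Iteration 5: components of {Bolt} -> Hub = 36*3 = 108.
Iteration 6: no further components; recursion stops.
SUM(need) = 1 + 2 + 4 + 6 + 20 + 12 + 20 + 36 + 108 = 209.

209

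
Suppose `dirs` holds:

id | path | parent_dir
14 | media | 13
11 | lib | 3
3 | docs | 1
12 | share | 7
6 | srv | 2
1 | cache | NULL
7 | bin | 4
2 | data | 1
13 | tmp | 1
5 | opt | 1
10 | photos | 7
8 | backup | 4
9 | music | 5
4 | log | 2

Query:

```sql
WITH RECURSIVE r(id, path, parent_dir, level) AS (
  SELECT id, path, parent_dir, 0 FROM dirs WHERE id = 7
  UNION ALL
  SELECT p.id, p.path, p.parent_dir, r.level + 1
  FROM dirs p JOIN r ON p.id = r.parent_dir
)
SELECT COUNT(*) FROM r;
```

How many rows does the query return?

Base: id=7 (bin), parent_dir=4, level 0.
Iteration 1: join on id=4 -> log (id 4, parent_dir=2, level 1).
Iteration 2: join on id=2 -> data (id 2, parent_dir=1, level 2).
Iteration 3: join on id=1 -> cache (id 1, parent_dir=NULL, level 3).
Iteration 4: parent_dir is NULL; no match; recursion stops.
Total rows emitted: 4.

4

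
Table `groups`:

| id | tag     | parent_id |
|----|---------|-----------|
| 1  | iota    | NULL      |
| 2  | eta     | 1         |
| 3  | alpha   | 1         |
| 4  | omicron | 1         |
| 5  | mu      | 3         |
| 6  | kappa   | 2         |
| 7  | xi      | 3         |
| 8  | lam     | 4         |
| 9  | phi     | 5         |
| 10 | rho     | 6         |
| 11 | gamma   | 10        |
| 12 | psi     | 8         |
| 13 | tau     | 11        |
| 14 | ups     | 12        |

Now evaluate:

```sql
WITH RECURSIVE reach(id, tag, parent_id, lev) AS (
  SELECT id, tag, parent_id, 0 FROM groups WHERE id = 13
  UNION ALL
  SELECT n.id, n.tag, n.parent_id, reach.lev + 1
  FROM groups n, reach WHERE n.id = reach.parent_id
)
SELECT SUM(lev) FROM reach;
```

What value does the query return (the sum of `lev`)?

Base: id=13 (tau), parent_id=11, lev 0.
Iteration 1: join on id=11 -> gamma (id 11, parent_id=10, lev 1).
Iteration 2: join on id=10 -> rho (id 10, parent_id=6, lev 2).
Iteration 3: join on id=6 -> kappa (id 6, parent_id=2, lev 3).
Iteration 4: join on id=2 -> eta (id 2, parent_id=1, lev 4).
Iteration 5: join on id=1 -> iota (id 1, parent_id=NULL, lev 5).
Iteration 6: parent_id is NULL; no match; recursion stops.
SUM(lev) = 0 + 1 + 2 + 3 + 4 + 5 = 15.

15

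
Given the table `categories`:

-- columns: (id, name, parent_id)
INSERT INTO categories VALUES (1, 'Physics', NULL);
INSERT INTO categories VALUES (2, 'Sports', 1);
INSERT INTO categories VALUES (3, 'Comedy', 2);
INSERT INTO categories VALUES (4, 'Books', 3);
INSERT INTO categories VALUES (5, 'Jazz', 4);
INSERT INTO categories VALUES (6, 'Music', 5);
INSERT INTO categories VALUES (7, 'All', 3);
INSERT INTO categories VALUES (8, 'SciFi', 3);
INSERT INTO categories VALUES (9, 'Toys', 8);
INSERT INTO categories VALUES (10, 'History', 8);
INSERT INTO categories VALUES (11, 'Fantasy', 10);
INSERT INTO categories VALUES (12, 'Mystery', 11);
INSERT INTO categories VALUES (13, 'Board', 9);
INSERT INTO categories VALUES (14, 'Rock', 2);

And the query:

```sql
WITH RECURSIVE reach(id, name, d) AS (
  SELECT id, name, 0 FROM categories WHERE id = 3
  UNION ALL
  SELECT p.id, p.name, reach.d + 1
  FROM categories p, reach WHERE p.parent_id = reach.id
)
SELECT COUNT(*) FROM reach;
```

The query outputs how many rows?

11

Base: id=3 (Comedy) at d 0.
Iteration 1: rows with parent_id in {3} -> Books (id 4, d 1), All (id 7, d 1), SciFi (id 8, d 1).
Iteration 2: rows with parent_id in {4,7,8} -> Jazz (id 5, d 2), Toys (id 9, d 2), History (id 10, d 2).
Iteration 3: rows with parent_id in {5,9,10} -> Music (id 6, d 3), Fantasy (id 11, d 3), Board (id 13, d 3).
Iteration 4: rows with parent_id in {6,11,13} -> Mystery (id 12, d 4).
Iteration 5: no rows with parent_id in {12}; recursion stops.
Total rows emitted: 11.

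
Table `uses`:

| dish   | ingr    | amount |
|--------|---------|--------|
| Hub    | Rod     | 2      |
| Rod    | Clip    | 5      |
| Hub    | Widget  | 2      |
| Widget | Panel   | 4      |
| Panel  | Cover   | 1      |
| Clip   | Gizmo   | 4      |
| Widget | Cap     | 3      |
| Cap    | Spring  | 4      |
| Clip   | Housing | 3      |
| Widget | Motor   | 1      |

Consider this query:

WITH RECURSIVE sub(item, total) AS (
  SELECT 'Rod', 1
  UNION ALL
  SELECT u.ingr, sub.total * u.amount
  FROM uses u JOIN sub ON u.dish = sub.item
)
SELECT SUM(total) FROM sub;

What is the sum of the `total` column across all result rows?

Base: (Rod, total=1).
Iteration 1: components of {Rod} -> Clip = 1*5 = 5.
Iteration 2: components of {Clip} -> Gizmo = 5*4 = 20, Housing = 5*3 = 15.
Iteration 3: no further components; recursion stops.
SUM(total) = 1 + 5 + 20 + 15 = 41.

41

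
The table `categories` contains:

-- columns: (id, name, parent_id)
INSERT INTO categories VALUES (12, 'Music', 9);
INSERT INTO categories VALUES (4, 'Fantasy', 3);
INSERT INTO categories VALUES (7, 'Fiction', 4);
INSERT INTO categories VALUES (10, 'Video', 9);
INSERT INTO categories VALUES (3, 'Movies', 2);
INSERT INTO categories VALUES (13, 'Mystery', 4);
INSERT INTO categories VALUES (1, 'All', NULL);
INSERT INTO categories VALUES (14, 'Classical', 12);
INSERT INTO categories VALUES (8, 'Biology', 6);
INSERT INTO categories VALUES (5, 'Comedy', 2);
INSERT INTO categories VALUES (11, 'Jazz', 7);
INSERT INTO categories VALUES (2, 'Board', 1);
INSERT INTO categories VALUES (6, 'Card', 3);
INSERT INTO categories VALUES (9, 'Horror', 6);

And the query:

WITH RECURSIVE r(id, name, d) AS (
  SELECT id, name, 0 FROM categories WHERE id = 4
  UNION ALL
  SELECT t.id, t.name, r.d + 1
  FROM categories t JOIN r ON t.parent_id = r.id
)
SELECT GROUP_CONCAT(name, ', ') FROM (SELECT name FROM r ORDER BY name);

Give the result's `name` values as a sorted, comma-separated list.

Fantasy, Fiction, Jazz, Mystery

Base: id=4 (Fantasy) at d 0.
Iteration 1: rows with parent_id in {4} -> Fiction (id 7, d 1), Mystery (id 13, d 1).
Iteration 2: rows with parent_id in {7,13} -> Jazz (id 11, d 2).
Iteration 3: no rows with parent_id in {11}; recursion stops.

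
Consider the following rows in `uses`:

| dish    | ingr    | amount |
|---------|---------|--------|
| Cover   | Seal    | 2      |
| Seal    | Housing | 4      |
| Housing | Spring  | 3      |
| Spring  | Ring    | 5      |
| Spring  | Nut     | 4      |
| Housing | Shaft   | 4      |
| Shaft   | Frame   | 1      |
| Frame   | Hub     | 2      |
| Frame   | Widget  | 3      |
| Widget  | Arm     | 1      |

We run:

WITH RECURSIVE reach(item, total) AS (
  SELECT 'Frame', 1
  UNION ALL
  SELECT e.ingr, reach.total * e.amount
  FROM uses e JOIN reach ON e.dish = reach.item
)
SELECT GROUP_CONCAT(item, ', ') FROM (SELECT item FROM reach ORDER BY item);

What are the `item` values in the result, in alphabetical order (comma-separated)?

Arm, Frame, Hub, Widget

Base: (Frame, total=1).
Iteration 1: components of {Frame} -> Hub = 1*2 = 2, Widget = 1*3 = 3.
Iteration 2: components of {Hub,Widget} -> Arm = 3*1 = 3.
Iteration 3: no further components; recursion stops.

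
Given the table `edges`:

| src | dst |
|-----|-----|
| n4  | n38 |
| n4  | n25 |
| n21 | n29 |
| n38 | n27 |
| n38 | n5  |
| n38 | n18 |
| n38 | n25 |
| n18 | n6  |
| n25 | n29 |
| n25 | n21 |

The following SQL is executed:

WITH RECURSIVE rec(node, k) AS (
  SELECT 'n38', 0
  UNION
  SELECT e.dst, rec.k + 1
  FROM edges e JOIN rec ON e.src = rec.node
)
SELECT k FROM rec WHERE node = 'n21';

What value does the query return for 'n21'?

2

Base: (n38, k=0).
Iteration 1: edges from {n38} -> (n18, k=1), (n25, k=1), (n27, k=1), (n5, k=1).
Iteration 2: edges from {n18,n25,n27,n5} -> (n21, k=2), (n29, k=2), (n6, k=2).
Iteration 3: edges from {n21,n29,n6} -> (n29, k=3).
Iteration 4: no outgoing edges from {n29}; recursion stops.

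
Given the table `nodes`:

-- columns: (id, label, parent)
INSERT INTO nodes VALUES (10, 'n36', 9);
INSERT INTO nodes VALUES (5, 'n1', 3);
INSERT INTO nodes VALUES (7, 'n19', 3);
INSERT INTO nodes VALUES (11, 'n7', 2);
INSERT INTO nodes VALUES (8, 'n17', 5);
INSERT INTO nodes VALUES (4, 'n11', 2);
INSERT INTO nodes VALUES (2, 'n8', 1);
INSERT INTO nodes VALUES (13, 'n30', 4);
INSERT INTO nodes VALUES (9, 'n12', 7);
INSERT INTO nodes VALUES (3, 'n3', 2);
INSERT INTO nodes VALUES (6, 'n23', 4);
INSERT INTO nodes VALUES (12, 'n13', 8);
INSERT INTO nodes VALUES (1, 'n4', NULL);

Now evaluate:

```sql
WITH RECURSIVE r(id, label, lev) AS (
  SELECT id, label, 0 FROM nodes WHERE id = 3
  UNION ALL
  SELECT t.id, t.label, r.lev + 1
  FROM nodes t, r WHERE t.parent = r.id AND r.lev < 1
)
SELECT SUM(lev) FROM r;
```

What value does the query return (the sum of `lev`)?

Base: id=3 (n3) at lev 0.
Iteration 1: rows with parent in {3} -> n1 (id 5, lev 1), n19 (id 7, lev 1).
Iteration 2: lev < 1 fails for all current rows; recursion stops.
SUM(lev) = 0 + 1 + 1 = 2.

2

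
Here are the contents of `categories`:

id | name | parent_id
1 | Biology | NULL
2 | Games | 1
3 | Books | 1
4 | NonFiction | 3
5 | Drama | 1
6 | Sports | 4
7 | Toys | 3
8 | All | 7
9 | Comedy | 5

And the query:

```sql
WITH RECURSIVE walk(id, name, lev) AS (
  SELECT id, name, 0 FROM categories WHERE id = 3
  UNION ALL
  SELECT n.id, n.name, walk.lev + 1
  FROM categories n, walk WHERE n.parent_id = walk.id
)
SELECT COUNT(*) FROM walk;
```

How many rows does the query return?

5

Base: id=3 (Books) at lev 0.
Iteration 1: rows with parent_id in {3} -> NonFiction (id 4, lev 1), Toys (id 7, lev 1).
Iteration 2: rows with parent_id in {4,7} -> Sports (id 6, lev 2), All (id 8, lev 2).
Iteration 3: no rows with parent_id in {6,8}; recursion stops.
Total rows emitted: 5.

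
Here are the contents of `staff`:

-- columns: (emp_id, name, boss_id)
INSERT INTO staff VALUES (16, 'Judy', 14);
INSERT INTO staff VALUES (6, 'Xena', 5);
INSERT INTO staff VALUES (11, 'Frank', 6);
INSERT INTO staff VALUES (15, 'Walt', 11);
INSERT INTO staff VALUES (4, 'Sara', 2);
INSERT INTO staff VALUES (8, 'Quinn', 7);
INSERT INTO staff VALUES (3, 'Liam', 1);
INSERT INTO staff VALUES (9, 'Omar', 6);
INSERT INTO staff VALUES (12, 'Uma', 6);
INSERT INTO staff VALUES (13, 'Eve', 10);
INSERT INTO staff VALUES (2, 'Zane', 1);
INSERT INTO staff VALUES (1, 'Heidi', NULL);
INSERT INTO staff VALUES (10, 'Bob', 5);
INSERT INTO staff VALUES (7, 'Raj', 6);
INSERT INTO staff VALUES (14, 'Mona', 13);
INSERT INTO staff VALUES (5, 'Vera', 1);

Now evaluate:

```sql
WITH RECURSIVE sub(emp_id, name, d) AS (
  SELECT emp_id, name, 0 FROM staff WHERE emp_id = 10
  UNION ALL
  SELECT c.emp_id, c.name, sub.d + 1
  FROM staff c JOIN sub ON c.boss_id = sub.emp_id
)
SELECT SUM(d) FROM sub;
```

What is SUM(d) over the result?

6

Base: emp_id=10 (Bob) at d 0.
Iteration 1: rows with boss_id in {10} -> Eve (id 13, d 1).
Iteration 2: rows with boss_id in {13} -> Mona (id 14, d 2).
Iteration 3: rows with boss_id in {14} -> Judy (id 16, d 3).
Iteration 4: no rows with boss_id in {16}; recursion stops.
SUM(d) = 0 + 1 + 2 + 3 = 6.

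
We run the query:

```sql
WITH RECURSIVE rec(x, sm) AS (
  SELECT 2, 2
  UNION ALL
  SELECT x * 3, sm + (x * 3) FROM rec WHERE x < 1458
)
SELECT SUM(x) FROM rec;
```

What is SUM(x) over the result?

2186

Base: x=2, sm=2.
Iteration 1: 2 < 1458 holds -> x = 2 * 3 = 6, sm = 2 + 6 = 8.
Iteration 2: 6 < 1458 holds -> x = 6 * 3 = 18, sm = 8 + 18 = 26.
Iteration 3: 18 < 1458 holds -> x = 18 * 3 = 54, sm = 26 + 54 = 80.
Iteration 4: 54 < 1458 holds -> x = 54 * 3 = 162, sm = 80 + 162 = 242.
Iteration 5: 162 < 1458 holds -> x = 162 * 3 = 486, sm = 242 + 486 = 728.
Iteration 6: 486 < 1458 holds -> x = 486 * 3 = 1458, sm = 728 + 1458 = 2186.
Iteration 7: 1458 < 1458 fails; recursion stops.
SUM(x) = 2 + 6 + 18 + 54 + 162 + 486 + 1458 = 2186.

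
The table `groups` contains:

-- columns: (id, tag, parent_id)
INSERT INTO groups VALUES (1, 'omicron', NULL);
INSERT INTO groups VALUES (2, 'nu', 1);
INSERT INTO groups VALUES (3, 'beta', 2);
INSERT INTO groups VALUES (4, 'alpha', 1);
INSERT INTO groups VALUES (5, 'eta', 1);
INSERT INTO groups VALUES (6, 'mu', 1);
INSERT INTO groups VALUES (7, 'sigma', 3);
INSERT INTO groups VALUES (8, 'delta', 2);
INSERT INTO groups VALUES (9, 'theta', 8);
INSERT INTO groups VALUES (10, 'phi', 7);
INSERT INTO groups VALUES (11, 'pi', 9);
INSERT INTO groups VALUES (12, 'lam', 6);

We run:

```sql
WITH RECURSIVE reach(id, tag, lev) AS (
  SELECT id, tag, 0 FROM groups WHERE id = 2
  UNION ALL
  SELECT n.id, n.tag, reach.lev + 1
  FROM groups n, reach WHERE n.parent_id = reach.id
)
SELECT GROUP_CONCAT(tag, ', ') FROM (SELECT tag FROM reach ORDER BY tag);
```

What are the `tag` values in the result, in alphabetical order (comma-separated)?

Base: id=2 (nu) at lev 0.
Iteration 1: rows with parent_id in {2} -> beta (id 3, lev 1), delta (id 8, lev 1).
Iteration 2: rows with parent_id in {3,8} -> sigma (id 7, lev 2), theta (id 9, lev 2).
Iteration 3: rows with parent_id in {7,9} -> phi (id 10, lev 3), pi (id 11, lev 3).
Iteration 4: no rows with parent_id in {10,11}; recursion stops.

beta, delta, nu, phi, pi, sigma, theta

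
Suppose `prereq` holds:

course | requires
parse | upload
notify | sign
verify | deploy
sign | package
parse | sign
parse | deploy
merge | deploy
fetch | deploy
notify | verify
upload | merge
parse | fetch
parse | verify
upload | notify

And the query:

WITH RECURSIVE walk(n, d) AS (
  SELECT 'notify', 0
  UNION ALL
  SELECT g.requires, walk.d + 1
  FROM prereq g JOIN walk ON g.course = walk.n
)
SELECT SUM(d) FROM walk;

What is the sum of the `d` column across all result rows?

Base: (notify, d=0).
Iteration 1: edges from {notify} -> (sign, d=1), (verify, d=1).
Iteration 2: edges from {sign,verify} -> (deploy, d=2), (package, d=2).
Iteration 3: no outgoing edges from {deploy,package}; recursion stops.
SUM(d) = 0 + 1 + 1 + 2 + 2 = 6.

6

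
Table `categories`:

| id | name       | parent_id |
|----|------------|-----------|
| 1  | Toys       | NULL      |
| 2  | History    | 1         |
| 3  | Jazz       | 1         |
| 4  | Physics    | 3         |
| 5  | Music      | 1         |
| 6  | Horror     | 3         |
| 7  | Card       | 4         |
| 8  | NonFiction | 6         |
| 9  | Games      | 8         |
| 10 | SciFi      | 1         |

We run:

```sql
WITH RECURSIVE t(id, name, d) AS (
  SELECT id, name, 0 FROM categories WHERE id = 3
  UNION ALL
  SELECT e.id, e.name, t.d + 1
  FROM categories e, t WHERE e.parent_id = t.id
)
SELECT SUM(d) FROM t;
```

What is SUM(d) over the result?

Base: id=3 (Jazz) at d 0.
Iteration 1: rows with parent_id in {3} -> Physics (id 4, d 1), Horror (id 6, d 1).
Iteration 2: rows with parent_id in {4,6} -> Card (id 7, d 2), NonFiction (id 8, d 2).
Iteration 3: rows with parent_id in {7,8} -> Games (id 9, d 3).
Iteration 4: no rows with parent_id in {9}; recursion stops.
SUM(d) = 0 + 1 + 1 + 2 + 2 + 3 = 9.

9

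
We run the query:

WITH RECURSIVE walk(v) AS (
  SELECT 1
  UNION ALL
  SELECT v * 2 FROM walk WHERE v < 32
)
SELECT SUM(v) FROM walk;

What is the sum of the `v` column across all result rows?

63

Base: v=1.
Iteration 1: 1 < 32 holds -> v = 1 * 2 = 2.
Iteration 2: 2 < 32 holds -> v = 2 * 2 = 4.
Iteration 3: 4 < 32 holds -> v = 4 * 2 = 8.
Iteration 4: 8 < 32 holds -> v = 8 * 2 = 16.
Iteration 5: 16 < 32 holds -> v = 16 * 2 = 32.
Iteration 6: 32 < 32 fails; recursion stops.
SUM(v) = 1 + 2 + 4 + 8 + 16 + 32 = 63.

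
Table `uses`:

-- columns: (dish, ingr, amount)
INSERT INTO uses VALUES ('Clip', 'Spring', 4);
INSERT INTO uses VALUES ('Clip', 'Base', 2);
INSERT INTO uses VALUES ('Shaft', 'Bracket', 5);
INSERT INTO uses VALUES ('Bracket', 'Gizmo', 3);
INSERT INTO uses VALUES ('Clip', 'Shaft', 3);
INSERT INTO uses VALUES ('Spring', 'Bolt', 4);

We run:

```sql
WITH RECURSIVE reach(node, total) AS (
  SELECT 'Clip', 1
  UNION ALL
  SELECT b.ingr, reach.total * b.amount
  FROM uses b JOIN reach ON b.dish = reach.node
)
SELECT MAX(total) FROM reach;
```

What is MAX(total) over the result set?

45

Base: (Clip, total=1).
Iteration 1: components of {Clip} -> Base = 1*2 = 2, Shaft = 1*3 = 3, Spring = 1*4 = 4.
Iteration 2: components of {Base,Shaft,Spring} -> Bolt = 4*4 = 16, Bracket = 3*5 = 15.
Iteration 3: components of {Bolt,Bracket} -> Gizmo = 15*3 = 45.
Iteration 4: no further components; recursion stops.
total values: 1, 4, 2, 3, 16, 15, 45; the maximum is 45.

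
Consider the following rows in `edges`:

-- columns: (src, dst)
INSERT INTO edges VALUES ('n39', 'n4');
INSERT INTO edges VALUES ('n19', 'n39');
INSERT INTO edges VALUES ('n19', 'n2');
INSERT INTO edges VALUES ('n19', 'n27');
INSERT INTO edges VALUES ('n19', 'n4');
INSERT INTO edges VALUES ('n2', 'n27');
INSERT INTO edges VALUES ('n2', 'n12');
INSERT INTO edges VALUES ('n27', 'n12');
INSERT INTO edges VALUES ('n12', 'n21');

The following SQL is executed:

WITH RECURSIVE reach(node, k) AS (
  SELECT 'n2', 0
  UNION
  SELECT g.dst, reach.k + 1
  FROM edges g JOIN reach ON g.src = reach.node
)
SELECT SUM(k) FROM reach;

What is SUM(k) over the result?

Base: (n2, k=0).
Iteration 1: edges from {n2} -> (n12, k=1), (n27, k=1).
Iteration 2: edges from {n12,n27} -> (n12, k=2), (n21, k=2).
Iteration 3: edges from {n12,n21} -> (n21, k=3).
Iteration 4: no outgoing edges from {n21}; recursion stops.
SUM(k) = 0 + 1 + 1 + 2 + 2 + 3 = 9.

9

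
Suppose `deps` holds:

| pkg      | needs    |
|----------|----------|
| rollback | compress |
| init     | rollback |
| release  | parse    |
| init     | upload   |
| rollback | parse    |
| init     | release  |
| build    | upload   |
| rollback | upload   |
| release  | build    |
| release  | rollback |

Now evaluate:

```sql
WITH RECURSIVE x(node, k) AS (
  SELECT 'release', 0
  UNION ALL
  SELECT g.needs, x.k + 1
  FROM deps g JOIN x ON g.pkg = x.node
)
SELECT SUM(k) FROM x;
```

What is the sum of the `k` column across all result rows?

Base: (release, k=0).
Iteration 1: edges from {release} -> (build, k=1), (parse, k=1), (rollback, k=1).
Iteration 2: edges from {build,parse,rollback} -> (compress, k=2), (parse, k=2), (upload, k=2) x2. [UNION ALL keeps all 4 new rows, including repeats]
Iteration 3: no outgoing edges from {compress,parse,upload}; recursion stops.
SUM(k) = 0 + 1 + 1 + 1 + 2 + 2 + 2 + 2 = 11.

11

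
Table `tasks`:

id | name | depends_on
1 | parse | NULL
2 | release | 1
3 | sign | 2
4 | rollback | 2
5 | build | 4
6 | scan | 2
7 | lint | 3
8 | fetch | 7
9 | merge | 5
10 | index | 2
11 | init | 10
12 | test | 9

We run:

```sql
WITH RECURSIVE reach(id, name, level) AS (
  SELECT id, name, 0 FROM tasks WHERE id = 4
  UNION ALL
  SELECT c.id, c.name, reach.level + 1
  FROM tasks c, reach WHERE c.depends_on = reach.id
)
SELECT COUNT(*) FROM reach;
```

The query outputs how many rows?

4

Base: id=4 (rollback) at level 0.
Iteration 1: rows with depends_on in {4} -> build (id 5, level 1).
Iteration 2: rows with depends_on in {5} -> merge (id 9, level 2).
Iteration 3: rows with depends_on in {9} -> test (id 12, level 3).
Iteration 4: no rows with depends_on in {12}; recursion stops.
Total rows emitted: 4.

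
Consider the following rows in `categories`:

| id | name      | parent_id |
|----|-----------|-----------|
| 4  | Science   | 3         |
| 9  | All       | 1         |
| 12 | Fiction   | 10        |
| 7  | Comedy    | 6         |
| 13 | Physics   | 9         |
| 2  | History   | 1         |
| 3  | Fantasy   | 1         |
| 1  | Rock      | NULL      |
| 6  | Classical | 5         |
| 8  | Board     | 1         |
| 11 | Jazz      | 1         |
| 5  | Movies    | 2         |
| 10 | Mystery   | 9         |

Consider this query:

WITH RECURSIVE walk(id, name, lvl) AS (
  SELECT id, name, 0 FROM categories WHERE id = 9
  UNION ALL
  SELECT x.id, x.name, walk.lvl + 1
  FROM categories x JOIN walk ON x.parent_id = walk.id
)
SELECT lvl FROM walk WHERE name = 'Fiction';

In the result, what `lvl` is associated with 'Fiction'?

2

Base: id=9 (All) at lvl 0.
Iteration 1: rows with parent_id in {9} -> Mystery (id 10, lvl 1), Physics (id 13, lvl 1).
Iteration 2: rows with parent_id in {10,13} -> Fiction (id 12, lvl 2).
Iteration 3: no rows with parent_id in {12}; recursion stops.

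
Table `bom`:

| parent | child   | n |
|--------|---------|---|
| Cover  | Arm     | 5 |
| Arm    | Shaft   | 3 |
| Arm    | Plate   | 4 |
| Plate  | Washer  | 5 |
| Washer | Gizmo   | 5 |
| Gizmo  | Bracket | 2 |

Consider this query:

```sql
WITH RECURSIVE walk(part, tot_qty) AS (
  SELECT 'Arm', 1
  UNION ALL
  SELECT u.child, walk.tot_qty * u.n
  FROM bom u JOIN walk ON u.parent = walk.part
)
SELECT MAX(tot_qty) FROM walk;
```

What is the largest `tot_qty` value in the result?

200

Base: (Arm, tot_qty=1).
Iteration 1: components of {Arm} -> Plate = 1*4 = 4, Shaft = 1*3 = 3.
Iteration 2: components of {Plate,Shaft} -> Washer = 4*5 = 20.
Iteration 3: components of {Washer} -> Gizmo = 20*5 = 100.
Iteration 4: components of {Gizmo} -> Bracket = 100*2 = 200.
Iteration 5: no further components; recursion stops.
tot_qty values: 1, 3, 4, 20, 100, 200; the maximum is 200.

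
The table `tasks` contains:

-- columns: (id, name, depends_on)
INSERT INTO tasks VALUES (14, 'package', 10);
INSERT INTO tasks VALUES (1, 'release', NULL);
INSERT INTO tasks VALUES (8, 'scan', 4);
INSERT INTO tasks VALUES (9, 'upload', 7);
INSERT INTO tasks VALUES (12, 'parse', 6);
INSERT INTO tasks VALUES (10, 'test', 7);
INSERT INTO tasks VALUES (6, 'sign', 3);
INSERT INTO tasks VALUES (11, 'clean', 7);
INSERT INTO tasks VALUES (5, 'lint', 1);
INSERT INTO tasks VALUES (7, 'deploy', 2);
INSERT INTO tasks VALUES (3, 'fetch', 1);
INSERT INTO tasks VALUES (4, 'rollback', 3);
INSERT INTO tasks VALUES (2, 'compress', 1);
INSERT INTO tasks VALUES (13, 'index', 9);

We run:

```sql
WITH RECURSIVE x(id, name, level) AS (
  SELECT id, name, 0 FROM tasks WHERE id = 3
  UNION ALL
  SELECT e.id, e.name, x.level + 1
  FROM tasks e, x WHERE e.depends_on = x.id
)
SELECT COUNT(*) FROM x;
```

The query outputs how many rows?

Base: id=3 (fetch) at level 0.
Iteration 1: rows with depends_on in {3} -> rollback (id 4, level 1), sign (id 6, level 1).
Iteration 2: rows with depends_on in {4,6} -> scan (id 8, level 2), parse (id 12, level 2).
Iteration 3: no rows with depends_on in {8,12}; recursion stops.
Total rows emitted: 5.

5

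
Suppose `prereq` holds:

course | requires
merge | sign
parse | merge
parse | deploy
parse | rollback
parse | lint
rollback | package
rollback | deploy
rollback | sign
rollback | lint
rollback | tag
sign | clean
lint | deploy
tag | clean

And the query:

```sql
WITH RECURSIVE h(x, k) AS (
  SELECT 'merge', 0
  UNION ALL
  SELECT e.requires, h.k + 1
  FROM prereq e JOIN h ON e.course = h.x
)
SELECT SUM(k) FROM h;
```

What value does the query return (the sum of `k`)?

3

Base: (merge, k=0).
Iteration 1: edges from {merge} -> (sign, k=1).
Iteration 2: edges from {sign} -> (clean, k=2).
Iteration 3: no outgoing edges from {clean}; recursion stops.
SUM(k) = 0 + 1 + 2 = 3.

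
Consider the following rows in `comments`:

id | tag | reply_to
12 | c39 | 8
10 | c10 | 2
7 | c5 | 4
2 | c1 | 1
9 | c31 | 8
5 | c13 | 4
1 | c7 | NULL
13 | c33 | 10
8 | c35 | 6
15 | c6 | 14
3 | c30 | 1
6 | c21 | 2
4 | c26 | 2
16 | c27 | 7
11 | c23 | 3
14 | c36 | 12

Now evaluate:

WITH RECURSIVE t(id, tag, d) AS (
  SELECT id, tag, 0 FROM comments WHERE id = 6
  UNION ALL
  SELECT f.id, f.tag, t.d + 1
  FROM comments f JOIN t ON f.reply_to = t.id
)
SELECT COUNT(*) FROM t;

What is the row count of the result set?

Base: id=6 (c21) at d 0.
Iteration 1: rows with reply_to in {6} -> c35 (id 8, d 1).
Iteration 2: rows with reply_to in {8} -> c31 (id 9, d 2), c39 (id 12, d 2).
Iteration 3: rows with reply_to in {9,12} -> c36 (id 14, d 3).
Iteration 4: rows with reply_to in {14} -> c6 (id 15, d 4).
Iteration 5: no rows with reply_to in {15}; recursion stops.
Total rows emitted: 6.

6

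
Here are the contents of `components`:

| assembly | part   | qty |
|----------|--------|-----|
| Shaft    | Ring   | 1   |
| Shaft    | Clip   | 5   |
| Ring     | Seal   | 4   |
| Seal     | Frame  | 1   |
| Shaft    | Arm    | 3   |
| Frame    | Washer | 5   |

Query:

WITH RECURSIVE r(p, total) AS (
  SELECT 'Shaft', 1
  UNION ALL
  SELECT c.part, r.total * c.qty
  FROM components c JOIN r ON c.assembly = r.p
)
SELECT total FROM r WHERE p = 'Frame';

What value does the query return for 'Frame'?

4

Base: (Shaft, total=1).
Iteration 1: components of {Shaft} -> Arm = 1*3 = 3, Clip = 1*5 = 5, Ring = 1*1 = 1.
Iteration 2: components of {Arm,Clip,Ring} -> Seal = 1*4 = 4.
Iteration 3: components of {Seal} -> Frame = 4*1 = 4.
Iteration 4: components of {Frame} -> Washer = 4*5 = 20.
Iteration 5: no further components; recursion stops.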